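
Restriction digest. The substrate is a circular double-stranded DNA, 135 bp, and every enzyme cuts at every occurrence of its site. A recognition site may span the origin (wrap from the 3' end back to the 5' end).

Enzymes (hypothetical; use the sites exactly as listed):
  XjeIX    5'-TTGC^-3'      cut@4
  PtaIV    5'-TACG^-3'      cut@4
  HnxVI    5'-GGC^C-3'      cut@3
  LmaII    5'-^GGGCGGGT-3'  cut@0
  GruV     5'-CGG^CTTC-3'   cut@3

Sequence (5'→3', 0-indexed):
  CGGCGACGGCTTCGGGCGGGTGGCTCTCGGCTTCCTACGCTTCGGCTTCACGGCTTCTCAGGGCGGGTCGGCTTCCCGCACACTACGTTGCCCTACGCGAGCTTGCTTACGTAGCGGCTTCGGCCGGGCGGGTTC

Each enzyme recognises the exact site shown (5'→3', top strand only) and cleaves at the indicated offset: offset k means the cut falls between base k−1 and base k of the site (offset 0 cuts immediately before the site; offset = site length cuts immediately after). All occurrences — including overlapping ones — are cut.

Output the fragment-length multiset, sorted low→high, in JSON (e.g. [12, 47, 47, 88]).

[1,4,4,5,6,6,6,7,7,8,9,9,11,16,17,19]

Per-enzyme occurrences:
  XjeIX (TTGC, off=4): starts [87, 102] → cuts [91, 106]
  PtaIV (TACG, off=4): starts [35, 83, 93, 107] → cuts [39, 87, 97, 111]
  HnxVI (GGCC, off=3): starts [121] → cuts [124]
  LmaII (GGGCGGGT, off=0): starts [13, 60, 125] → cuts [13, 60, 125]
  GruV (CGGCTTC, off=3): starts [6, 27, 42, 50, 68, 114] → cuts [9, 30, 45, 53, 71, 117]

Pooled cuts: [9, 13, 30, 39, 45, 53, 60, 71, 87, 91, 97, 106, 111, 117, 124, 125]

Fragment lengths:
  9→13: 4 bp
  13→30: 17 bp
  30→39: 9 bp
  39→45: 6 bp
  45→53: 8 bp
  53→60: 7 bp
  60→71: 11 bp
  71→87: 16 bp
  87→91: 4 bp
  91→97: 6 bp
  97→106: 9 bp
  106→111: 5 bp
  111→117: 6 bp
  117→124: 7 bp
  124→125: 1 bp
  125→9 (wrap): 135-125+9 = 19 bp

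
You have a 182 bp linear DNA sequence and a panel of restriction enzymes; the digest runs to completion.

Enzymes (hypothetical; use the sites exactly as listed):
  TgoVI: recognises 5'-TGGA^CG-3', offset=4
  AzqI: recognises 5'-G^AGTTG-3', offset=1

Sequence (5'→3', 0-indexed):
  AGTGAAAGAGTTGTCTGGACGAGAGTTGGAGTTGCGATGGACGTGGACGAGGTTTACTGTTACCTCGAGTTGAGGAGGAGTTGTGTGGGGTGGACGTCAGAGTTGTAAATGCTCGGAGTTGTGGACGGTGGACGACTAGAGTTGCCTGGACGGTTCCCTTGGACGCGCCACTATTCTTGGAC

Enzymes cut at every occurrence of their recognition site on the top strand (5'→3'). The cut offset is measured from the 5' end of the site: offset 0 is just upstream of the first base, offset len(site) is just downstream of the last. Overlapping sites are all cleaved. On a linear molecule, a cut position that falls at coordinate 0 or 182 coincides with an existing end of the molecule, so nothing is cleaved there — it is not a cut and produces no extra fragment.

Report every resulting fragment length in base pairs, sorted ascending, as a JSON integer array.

[4,6,6,6,7,7,8,9,11,11,11,12,13,16,16,19,20]

Site scan:
  TgoVI (TGGACG, off=4): starts [15, 37, 43, 90, 121, 128, 146, 159] → cuts [19, 41, 47, 94, 125, 132, 150, 163]
  AzqI (GAGTTG, off=1): starts [7, 22, 28, 66, 77, 99, 115, 138] → cuts [8, 23, 29, 67, 78, 100, 116, 139]

Pooled cuts: [8, 19, 23, 29, 41, 47, 67, 78, 94, 100, 116, 125, 132, 139, 150, 163]

Fragments:
  [0,8): 8 bp
  [8,19): 11 bp
  [19,23): 4 bp
  [23,29): 6 bp
  [29,41): 12 bp
  [41,47): 6 bp
  [47,67): 20 bp
  [67,78): 11 bp
  [78,94): 16 bp
  [94,100): 6 bp
  [100,116): 16 bp
  [116,125): 9 bp
  [125,132): 7 bp
  [132,139): 7 bp
  [139,150): 11 bp
  [150,163): 13 bp
  [163,182): 19 bp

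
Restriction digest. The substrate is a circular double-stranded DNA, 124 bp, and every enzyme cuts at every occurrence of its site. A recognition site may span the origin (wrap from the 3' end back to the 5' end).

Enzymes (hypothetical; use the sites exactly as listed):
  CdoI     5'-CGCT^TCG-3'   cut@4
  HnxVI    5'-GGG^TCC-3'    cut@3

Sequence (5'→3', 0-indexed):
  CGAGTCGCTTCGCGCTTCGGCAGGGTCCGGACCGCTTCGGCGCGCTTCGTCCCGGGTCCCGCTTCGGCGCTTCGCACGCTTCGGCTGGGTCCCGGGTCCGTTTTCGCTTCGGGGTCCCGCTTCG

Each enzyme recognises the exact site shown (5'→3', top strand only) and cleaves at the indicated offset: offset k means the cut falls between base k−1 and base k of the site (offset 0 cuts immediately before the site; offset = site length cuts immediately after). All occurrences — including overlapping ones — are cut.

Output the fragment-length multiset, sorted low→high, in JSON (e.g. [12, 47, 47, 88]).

[6,7,7,7,7,8,9,9,9,10,10,11,12,12]

Per-enzyme occurrences:
  CdoI CGCTTCG/4: at [5, 12, 32, 42, 59, 67, 76, 104, 117] ⇒ [9, 16, 36, 46, 63, 71, 80, 108, 121]
  HnxVI GGGTCC/3: at [22, 53, 86, 93, 111] ⇒ [25, 56, 89, 96, 114]

All cut coordinates (distinct, sorted): [9, 16, 25, 36, 46, 56, 63, 71, 80, 89, 96, 108, 114, 121]

Fragment lengths:
  9→16: 7 bp
  16→25: 9 bp
  25→36: 11 bp
  36→46: 10 bp
  46→56: 10 bp
  56→63: 7 bp
  63→71: 8 bp
  71→80: 9 bp
  80→89: 9 bp
  89→96: 7 bp
  96→108: 12 bp
  108→114: 6 bp
  114→121: 7 bp
  121→9 (wrap): 124-121+9 = 12 bp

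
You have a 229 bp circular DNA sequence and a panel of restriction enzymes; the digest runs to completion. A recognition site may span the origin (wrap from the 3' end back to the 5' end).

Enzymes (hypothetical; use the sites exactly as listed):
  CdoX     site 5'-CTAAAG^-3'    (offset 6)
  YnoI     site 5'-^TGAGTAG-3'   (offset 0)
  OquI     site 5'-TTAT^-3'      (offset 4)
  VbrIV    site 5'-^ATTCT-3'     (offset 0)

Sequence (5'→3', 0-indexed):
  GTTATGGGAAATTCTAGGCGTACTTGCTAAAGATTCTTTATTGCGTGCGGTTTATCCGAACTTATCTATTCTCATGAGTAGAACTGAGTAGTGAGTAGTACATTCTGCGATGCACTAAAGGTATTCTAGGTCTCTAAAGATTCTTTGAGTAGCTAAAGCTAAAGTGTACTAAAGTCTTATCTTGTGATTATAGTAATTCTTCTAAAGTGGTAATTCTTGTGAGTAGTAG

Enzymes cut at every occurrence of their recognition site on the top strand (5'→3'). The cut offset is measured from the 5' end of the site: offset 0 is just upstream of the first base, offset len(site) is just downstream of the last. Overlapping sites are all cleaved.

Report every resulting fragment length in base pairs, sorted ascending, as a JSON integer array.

Per-enzyme occurrences:
  CdoX (CTAAAG, off=6): starts [26, 114, 133, 152, 158, 168, 201] → cuts [32, 120, 139, 158, 164, 174, 207]
  YnoI (TGAGTAG, off=0): starts [74, 84, 91, 145, 219] → cuts [74, 84, 91, 145, 219]
  OquI (TTAT, off=4): starts [1, 37, 51, 61, 176, 187] → cuts [5, 41, 55, 65, 180, 191]
  VbrIV (ATTCT, off=0): starts [10, 32, 67, 101, 122, 139, 195, 212] → cuts [10, 32, 67, 101, 122, 139, 195, 212]

Pooled cuts: [5, 10, 32, 41, 55, 65, 67, 74, 84, 91, 101, 120, 122, 139, 145, 158, 164, 174, 180, 191, 195, 207, 212, 219]

Fragments:
  5→10: 5 bp
  10→32: 22 bp
  32→41: 9 bp
  41→55: 14 bp
  55→65: 10 bp
  65→67: 2 bp
  67→74: 7 bp
  74→84: 10 bp
  84→91: 7 bp
  91→101: 10 bp
  101→120: 19 bp
  120→122: 2 bp
  122→139: 17 bp
  139→145: 6 bp
  145→158: 13 bp
  158→164: 6 bp
  164→174: 10 bp
  174→180: 6 bp
  180→191: 11 bp
  191→195: 4 bp
  195→207: 12 bp
  207→212: 5 bp
  212→219: 7 bp
  219→5 (wrap): 229-219+5 = 15 bp

[2,2,4,5,5,6,6,6,7,7,7,9,10,10,10,10,11,12,13,14,15,17,19,22]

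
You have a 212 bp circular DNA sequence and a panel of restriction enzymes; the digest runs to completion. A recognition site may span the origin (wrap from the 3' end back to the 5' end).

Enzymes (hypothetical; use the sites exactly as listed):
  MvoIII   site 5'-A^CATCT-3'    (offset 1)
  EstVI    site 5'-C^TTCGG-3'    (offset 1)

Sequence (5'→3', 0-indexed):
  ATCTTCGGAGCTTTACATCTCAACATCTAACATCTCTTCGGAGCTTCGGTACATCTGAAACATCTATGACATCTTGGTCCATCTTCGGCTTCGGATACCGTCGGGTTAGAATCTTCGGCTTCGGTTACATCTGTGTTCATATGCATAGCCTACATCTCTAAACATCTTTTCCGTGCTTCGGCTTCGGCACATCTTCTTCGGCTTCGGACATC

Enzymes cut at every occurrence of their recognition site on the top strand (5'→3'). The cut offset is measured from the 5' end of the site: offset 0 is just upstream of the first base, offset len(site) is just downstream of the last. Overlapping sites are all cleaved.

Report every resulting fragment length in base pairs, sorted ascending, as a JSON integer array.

[6,6,6,6,6,7,7,7,7,8,8,8,9,9,10,12,13,14,14,24,25]

Per-enzyme occurrences:
  MvoIII (ACATCT, off=1): starts [14, 22, 29, 50, 59, 68, 126, 151, 161, 188] → cuts [15, 23, 30, 51, 60, 69, 127, 152, 162, 189]
  EstVI (CTTCGG, off=1): starts [2, 35, 43, 82, 88, 112, 118, 175, 181, 195, 201] → cuts [3, 36, 44, 83, 89, 113, 119, 176, 182, 196, 202]

All cut coordinates (distinct, sorted): [3, 15, 23, 30, 36, 44, 51, 60, 69, 83, 89, 113, 119, 127, 152, 162, 176, 182, 189, 196, 202]

Fragment lengths:
  3→15: 12 bp
  15→23: 8 bp
  23→30: 7 bp
  30→36: 6 bp
  36→44: 8 bp
  44→51: 7 bp
  51→60: 9 bp
  60→69: 9 bp
  69→83: 14 bp
  83→89: 6 bp
  89→113: 24 bp
  113→119: 6 bp
  119→127: 8 bp
  127→152: 25 bp
  152→162: 10 bp
  162→176: 14 bp
  176→182: 6 bp
  182→189: 7 bp
  189→196: 7 bp
  196→202: 6 bp
  202→3 (wrap): 212-202+3 = 13 bp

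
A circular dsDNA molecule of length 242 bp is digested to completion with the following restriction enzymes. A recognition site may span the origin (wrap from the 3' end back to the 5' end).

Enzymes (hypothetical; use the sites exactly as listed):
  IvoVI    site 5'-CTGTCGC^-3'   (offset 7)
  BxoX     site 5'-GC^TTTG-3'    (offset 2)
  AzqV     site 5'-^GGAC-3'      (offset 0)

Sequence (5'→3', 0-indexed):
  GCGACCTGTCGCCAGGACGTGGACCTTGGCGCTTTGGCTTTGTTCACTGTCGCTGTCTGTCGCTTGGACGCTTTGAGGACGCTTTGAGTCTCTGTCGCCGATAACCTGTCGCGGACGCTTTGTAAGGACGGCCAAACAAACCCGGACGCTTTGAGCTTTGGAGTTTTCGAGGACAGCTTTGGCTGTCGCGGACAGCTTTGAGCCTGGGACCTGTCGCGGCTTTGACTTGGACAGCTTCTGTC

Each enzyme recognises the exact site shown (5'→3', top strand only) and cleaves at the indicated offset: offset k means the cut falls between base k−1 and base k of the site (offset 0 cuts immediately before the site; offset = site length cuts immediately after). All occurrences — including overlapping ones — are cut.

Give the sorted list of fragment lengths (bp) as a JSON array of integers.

Scan for sites:
  IvoVI (CTGTCGC, off=7): starts [5, 46, 56, 91, 105, 182, 210, 237] → cuts [2, 12, 53, 63, 98, 112, 189, 217]
  BxoX (GCTTTG, off=2): starts [30, 36, 69, 80, 116, 147, 154, 175, 194, 218] → cuts [32, 38, 71, 82, 118, 149, 156, 177, 196, 220]
  AzqV (GGAC, off=0): starts [14, 20, 65, 76, 112, 125, 143, 170, 189, 206, 228] → cuts [14, 20, 65, 76, 112, 125, 143, 170, 189, 206, 228]

All cut coordinates (distinct, sorted): [2, 12, 14, 20, 32, 38, 53, 63, 65, 71, 76, 82, 98, 112, 118, 125, 143, 149, 156, 170, 177, 189, 196, 206, 217, 220, 228]

Fragments:
  2→12: 10 bp
  12→14: 2 bp
  14→20: 6 bp
  20→32: 12 bp
  32→38: 6 bp
  38→53: 15 bp
  53→63: 10 bp
  63→65: 2 bp
  65→71: 6 bp
  71→76: 5 bp
  76→82: 6 bp
  82→98: 16 bp
  98→112: 14 bp
  112→118: 6 bp
  118→125: 7 bp
  125→143: 18 bp
  143→149: 6 bp
  149→156: 7 bp
  156→170: 14 bp
  170→177: 7 bp
  177→189: 12 bp
  189→196: 7 bp
  196→206: 10 bp
  206→217: 11 bp
  217→220: 3 bp
  220→228: 8 bp
  228→2 (wrap): 242-228+2 = 16 bp

[2,2,3,5,6,6,6,6,6,6,7,7,7,7,8,10,10,10,11,12,12,14,14,15,16,16,18]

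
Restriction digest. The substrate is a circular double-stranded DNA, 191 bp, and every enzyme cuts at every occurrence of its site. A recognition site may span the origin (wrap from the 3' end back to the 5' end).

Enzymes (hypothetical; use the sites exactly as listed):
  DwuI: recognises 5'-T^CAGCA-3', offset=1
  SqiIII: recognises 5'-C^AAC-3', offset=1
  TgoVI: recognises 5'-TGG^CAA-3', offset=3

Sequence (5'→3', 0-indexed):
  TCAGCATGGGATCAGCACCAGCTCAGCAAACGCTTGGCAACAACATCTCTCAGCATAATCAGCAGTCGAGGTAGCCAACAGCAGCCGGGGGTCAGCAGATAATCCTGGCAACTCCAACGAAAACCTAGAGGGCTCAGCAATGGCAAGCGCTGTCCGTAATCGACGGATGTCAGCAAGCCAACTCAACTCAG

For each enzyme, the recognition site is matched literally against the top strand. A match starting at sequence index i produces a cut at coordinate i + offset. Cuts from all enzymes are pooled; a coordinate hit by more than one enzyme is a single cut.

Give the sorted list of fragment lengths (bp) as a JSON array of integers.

Per-enzyme occurrences:
  DwuI (TCAGCA, off=1): starts [0, 11, 22, 49, 58, 91, 133, 169] → cuts [1, 12, 23, 50, 59, 92, 134, 170]
  SqiIII (CAAC, off=1): starts [37, 40, 75, 108, 114, 178, 183] → cuts [38, 41, 76, 109, 115, 179, 184]
  TgoVI (TGGCAA, off=3): starts [34, 105, 140] → cuts [37, 108, 143]

Pooled cuts: [1, 12, 23, 37, 38, 41, 50, 59, 76, 92, 108, 109, 115, 134, 143, 170, 179, 184]

Fragments:
  1→12: 11 bp
  12→23: 11 bp
  23→37: 14 bp
  37→38: 1 bp
  38→41: 3 bp
  41→50: 9 bp
  50→59: 9 bp
  59→76: 17 bp
  76→92: 16 bp
  92→108: 16 bp
  108→109: 1 bp
  109→115: 6 bp
  115→134: 19 bp
  134→143: 9 bp
  143→170: 27 bp
  170→179: 9 bp
  179→184: 5 bp
  184→1 (wrap): 191-184+1 = 8 bp

[1,1,3,5,6,8,9,9,9,9,11,11,14,16,16,17,19,27]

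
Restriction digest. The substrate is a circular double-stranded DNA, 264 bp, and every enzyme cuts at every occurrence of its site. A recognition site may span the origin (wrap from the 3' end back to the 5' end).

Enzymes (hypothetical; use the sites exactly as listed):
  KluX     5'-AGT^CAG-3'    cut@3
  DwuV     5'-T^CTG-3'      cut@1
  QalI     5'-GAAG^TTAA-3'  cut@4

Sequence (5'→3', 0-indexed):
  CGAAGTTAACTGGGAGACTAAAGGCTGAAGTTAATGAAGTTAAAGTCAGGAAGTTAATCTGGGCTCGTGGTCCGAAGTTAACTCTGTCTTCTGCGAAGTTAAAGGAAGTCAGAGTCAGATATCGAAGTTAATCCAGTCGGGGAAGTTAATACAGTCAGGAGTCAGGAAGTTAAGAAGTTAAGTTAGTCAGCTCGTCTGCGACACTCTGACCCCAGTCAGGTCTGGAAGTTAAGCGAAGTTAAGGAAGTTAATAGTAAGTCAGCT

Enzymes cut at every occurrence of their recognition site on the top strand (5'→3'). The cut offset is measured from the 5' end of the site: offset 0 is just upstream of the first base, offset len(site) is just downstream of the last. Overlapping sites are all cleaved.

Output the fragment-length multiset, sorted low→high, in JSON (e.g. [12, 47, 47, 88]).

[5,5,6,6,7,7,7,7,7,7,8,8,8,9,9,10,10,10,10,10,11,11,12,12,18,19,25]

Scan for sites:
  KluX AGTCAG/3: at [43, 106, 112, 152, 159, 184, 213, 256] ⇒ [46, 109, 115, 155, 162, 187, 216, 259]
  DwuV TCTG/1: at [57, 82, 89, 194, 204, 220] ⇒ [58, 83, 90, 195, 205, 221]
  QalI GAAGTTAA/4: at [1, 26, 35, 49, 73, 94, 123, 141, 165, 173, 224, 234, 243] ⇒ [5, 30, 39, 53, 77, 98, 127, 145, 169, 177, 228, 238, 247]

Pooled cuts: [5, 30, 39, 46, 53, 58, 77, 83, 90, 98, 109, 115, 127, 145, 155, 162, 169, 177, 187, 195, 205, 216, 221, 228, 238, 247, 259]

Fragment lengths:
  5→30: 25 bp
  30→39: 9 bp
  39→46: 7 bp
  46→53: 7 bp
  53→58: 5 bp
  58→77: 19 bp
  77→83: 6 bp
  83→90: 7 bp
  90→98: 8 bp
  98→109: 11 bp
  109→115: 6 bp
  115→127: 12 bp
  127→145: 18 bp
  145→155: 10 bp
  155→162: 7 bp
  162→169: 7 bp
  169→177: 8 bp
  177→187: 10 bp
  187→195: 8 bp
  195→205: 10 bp
  205→216: 11 bp
  216→221: 5 bp
  221→228: 7 bp
  228→238: 10 bp
  238→247: 9 bp
  247→259: 12 bp
  259→5 (wrap): 264-259+5 = 10 bp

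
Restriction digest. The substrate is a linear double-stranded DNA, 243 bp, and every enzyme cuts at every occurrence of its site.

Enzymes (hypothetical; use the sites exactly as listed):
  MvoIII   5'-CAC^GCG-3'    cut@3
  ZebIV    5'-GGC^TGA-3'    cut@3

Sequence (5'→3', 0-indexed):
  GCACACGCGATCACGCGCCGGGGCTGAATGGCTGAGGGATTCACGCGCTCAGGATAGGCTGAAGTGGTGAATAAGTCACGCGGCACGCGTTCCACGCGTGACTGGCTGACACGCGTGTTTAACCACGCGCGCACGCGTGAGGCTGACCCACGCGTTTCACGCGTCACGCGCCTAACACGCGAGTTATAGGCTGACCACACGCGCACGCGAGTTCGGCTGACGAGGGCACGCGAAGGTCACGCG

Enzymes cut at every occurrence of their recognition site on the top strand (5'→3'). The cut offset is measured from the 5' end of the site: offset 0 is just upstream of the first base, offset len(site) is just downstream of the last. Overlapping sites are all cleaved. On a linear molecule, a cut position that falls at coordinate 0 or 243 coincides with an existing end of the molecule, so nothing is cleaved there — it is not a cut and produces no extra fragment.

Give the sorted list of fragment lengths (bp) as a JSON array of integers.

[3,6,6,6,7,7,8,8,8,8,9,9,9,9,10,11,11,11,11,12,12,13,14,15,20]

Scan for sites:
  MvoIII (CACGCG, off=3): starts [3, 11, 41, 76, 83, 92, 109, 123, 131, 148, 157, 164, 175, 197, 203, 226, 237] → cuts [6, 14, 44, 79, 86, 95, 112, 126, 134, 151, 160, 167, 178, 200, 206, 229, 240]
  ZebIV (GGCTGA, off=3): starts [21, 29, 56, 103, 140, 188, 214] → cuts [24, 32, 59, 106, 143, 191, 217]

Pooled cuts: [6, 14, 24, 32, 44, 59, 79, 86, 95, 106, 112, 126, 134, 143, 151, 160, 167, 178, 191, 200, 206, 217, 229, 240]

Fragments:
  [0,6): 6 bp
  [6,14): 8 bp
  [14,24): 10 bp
  [24,32): 8 bp
  [32,44): 12 bp
  [44,59): 15 bp
  [59,79): 20 bp
  [79,86): 7 bp
  [86,95): 9 bp
  [95,106): 11 bp
  [106,112): 6 bp
  [112,126): 14 bp
  [126,134): 8 bp
  [134,143): 9 bp
  [143,151): 8 bp
  [151,160): 9 bp
  [160,167): 7 bp
  [167,178): 11 bp
  [178,191): 13 bp
  [191,200): 9 bp
  [200,206): 6 bp
  [206,217): 11 bp
  [217,229): 12 bp
  [229,240): 11 bp
  [240,243): 3 bp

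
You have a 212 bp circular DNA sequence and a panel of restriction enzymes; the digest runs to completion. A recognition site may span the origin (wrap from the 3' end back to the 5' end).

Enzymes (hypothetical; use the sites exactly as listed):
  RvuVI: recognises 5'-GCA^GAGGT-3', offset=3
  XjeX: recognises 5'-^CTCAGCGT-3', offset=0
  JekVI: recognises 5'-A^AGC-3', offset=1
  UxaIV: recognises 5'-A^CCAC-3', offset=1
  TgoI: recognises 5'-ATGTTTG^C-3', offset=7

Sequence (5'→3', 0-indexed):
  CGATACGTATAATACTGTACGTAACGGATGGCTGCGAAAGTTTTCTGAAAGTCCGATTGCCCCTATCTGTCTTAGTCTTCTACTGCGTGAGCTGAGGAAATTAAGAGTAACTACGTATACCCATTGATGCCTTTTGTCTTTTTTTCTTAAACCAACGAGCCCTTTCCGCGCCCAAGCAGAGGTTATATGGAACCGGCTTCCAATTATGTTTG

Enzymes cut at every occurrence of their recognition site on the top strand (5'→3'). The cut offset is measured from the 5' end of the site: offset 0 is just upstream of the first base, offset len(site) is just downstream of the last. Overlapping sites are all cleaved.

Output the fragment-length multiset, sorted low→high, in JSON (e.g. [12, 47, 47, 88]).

[4,34,174]

Site scan:
  RvuVI (GCAGAGGT, off=3): starts [175] → cuts [178]
  XjeX (CTCAGCGT, off=0): no sites
  JekVI (AAGC, off=1): starts [173] → cuts [174]
  UxaIV (ACCAC, off=1): no sites
  TgoI (ATGTTTGC, off=7): starts [205] → cuts [0]

All cut coordinates (distinct, sorted): [0, 174, 178]

Fragment lengths:
  0→174: 174 bp
  174→178: 4 bp
  178→0 (wrap): 212-178+0 = 34 bp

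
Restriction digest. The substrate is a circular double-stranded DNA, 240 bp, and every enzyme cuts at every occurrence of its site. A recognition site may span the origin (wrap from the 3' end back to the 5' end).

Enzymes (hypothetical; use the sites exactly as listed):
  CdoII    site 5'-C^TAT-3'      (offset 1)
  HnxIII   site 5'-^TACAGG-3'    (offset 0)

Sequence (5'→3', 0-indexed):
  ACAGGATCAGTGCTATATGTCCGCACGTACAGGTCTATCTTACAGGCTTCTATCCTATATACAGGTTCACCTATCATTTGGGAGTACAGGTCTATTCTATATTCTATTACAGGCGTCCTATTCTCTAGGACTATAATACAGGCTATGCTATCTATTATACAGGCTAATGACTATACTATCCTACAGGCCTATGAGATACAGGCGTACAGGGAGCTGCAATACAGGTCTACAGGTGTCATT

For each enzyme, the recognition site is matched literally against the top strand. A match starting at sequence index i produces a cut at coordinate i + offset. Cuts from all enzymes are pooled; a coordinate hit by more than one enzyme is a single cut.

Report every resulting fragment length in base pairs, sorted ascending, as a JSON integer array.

[3,4,4,5,5,5,5,5,5,5,5,7,7,7,8,8,8,8,8,10,11,12,12,13,13,14,14,14,15]

Site scan:
  CdoII (CTAT, off=1): starts [12, 34, 49, 54, 70, 91, 96, 103, 117, 130, 142, 147, 151, 170, 175, 188] → cuts [13, 35, 50, 55, 71, 92, 97, 104, 118, 131, 143, 148, 152, 171, 176, 189]
  HnxIII (TACAGG, off=0): starts [27, 40, 59, 84, 107, 136, 157, 181, 196, 204, 219, 227, 239] → cuts [27, 40, 59, 84, 107, 136, 157, 181, 196, 204, 219, 227, 239]

All cut coordinates (distinct, sorted): [13, 27, 35, 40, 50, 55, 59, 71, 84, 92, 97, 104, 107, 118, 131, 136, 143, 148, 152, 157, 171, 176, 181, 189, 196, 204, 219, 227, 239]

Fragment lengths:
  13→27: 14 bp
  27→35: 8 bp
  35→40: 5 bp
  40→50: 10 bp
  50→55: 5 bp
  55→59: 4 bp
  59→71: 12 bp
  71→84: 13 bp
  84→92: 8 bp
  92→97: 5 bp
  97→104: 7 bp
  104→107: 3 bp
  107→118: 11 bp
  118→131: 13 bp
  131→136: 5 bp
  136→143: 7 bp
  143→148: 5 bp
  148→152: 4 bp
  152→157: 5 bp
  157→171: 14 bp
  171→176: 5 bp
  176→181: 5 bp
  181→189: 8 bp
  189→196: 7 bp
  196→204: 8 bp
  204→219: 15 bp
  219→227: 8 bp
  227→239: 12 bp
  239→13 (wrap): 240-239+13 = 14 bp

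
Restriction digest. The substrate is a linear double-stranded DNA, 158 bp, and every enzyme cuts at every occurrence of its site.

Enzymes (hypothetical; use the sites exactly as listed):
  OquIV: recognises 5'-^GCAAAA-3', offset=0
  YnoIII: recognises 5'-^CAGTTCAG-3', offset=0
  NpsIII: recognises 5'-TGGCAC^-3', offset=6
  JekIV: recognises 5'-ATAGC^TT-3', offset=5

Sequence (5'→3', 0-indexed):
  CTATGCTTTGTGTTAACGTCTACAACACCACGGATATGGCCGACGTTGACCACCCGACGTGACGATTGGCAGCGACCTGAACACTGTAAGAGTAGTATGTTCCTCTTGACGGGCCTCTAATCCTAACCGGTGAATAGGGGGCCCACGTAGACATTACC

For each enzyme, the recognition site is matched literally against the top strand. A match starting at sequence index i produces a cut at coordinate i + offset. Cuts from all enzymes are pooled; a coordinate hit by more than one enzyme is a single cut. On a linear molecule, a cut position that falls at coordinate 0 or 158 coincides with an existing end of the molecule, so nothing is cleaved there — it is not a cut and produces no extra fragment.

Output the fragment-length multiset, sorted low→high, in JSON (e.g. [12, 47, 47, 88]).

Scan for sites:
  OquIV (GCAAAA, off=0): no sites
  YnoIII (CAGTTCAG, off=0): no sites
  NpsIII (TGGCAC, off=6): no sites
  JekIV (ATAGCTT, off=5): no sites

All cut coordinates (distinct, sorted): ∅

Fragments:
  no cuts → one linear fragment of 158 bp

[158]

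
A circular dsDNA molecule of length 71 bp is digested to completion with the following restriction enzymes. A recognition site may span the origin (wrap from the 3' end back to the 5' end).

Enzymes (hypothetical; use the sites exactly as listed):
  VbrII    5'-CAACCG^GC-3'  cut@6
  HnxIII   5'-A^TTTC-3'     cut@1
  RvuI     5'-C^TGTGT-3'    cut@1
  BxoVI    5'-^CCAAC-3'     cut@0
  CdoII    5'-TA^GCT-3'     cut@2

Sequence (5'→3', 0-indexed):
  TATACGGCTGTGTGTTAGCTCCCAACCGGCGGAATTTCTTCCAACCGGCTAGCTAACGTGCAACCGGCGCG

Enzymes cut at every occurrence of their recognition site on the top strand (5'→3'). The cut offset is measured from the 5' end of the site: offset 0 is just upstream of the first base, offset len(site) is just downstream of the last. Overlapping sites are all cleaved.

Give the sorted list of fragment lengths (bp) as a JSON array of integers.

[4,4,6,6,7,7,9,13,15]

Scan for sites:
  VbrII CAACCGGC/6: at [22, 41, 60] ⇒ [28, 47, 66]
  HnxIII ATTTC/1: at [33] ⇒ [34]
  RvuI CTGTGT/1: at [7] ⇒ [8]
  BxoVI CCAAC/0: at [21, 40] ⇒ [21, 40]
  CdoII TAGCT/2: at [15, 49] ⇒ [17, 51]

Pooled cuts: [8, 17, 21, 28, 34, 40, 47, 51, 66]

Fragment lengths:
  8→17: 9 bp
  17→21: 4 bp
  21→28: 7 bp
  28→34: 6 bp
  34→40: 6 bp
  40→47: 7 bp
  47→51: 4 bp
  51→66: 15 bp
  66→8 (wrap): 71-66+8 = 13 bp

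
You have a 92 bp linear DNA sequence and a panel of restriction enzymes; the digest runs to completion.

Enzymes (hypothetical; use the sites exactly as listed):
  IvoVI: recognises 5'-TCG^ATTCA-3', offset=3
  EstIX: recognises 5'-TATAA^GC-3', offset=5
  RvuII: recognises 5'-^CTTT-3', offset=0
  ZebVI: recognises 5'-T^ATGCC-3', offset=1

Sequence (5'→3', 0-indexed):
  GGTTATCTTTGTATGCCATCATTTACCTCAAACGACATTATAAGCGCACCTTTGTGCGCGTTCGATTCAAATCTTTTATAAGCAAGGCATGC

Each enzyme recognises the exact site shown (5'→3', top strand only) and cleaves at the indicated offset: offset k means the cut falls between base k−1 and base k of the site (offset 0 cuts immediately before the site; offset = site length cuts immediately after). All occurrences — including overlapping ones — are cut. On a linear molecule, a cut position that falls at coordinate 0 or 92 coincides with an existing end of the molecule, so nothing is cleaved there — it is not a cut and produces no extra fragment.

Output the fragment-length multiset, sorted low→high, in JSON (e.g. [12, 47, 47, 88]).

Site scan:
  IvoVI TCGATTCA/3: at [61] ⇒ [64]
  EstIX TATAAGC/5: at [38, 76] ⇒ [43, 81]
  RvuII CTTT/0: at [6, 49, 72] ⇒ [6, 49, 72]
  ZebVI TATGCC/1: at [11] ⇒ [12]

All cut coordinates (distinct, sorted): [6, 12, 43, 49, 64, 72, 81]

Fragment lengths:
  [0,6): 6 bp
  [6,12): 6 bp
  [12,43): 31 bp
  [43,49): 6 bp
  [49,64): 15 bp
  [64,72): 8 bp
  [72,81): 9 bp
  [81,92): 11 bp

[6,6,6,8,9,11,15,31]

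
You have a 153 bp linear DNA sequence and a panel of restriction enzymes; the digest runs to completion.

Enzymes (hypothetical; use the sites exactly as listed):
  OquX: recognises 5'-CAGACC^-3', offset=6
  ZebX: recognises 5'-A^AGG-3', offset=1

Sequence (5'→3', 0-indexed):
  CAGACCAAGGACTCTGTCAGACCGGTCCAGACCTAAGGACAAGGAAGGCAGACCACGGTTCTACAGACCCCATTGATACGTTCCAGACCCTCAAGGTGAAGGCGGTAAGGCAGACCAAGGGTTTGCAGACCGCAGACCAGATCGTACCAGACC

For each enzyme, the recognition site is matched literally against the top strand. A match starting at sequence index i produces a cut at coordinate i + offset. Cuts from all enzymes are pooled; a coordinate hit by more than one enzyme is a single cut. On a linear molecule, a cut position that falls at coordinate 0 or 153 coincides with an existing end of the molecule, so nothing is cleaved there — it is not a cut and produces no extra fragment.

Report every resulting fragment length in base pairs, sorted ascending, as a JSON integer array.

[1,1,2,4,4,6,6,6,7,8,9,9,10,14,15,15,16,20]

Site scan:
  OquX CAGACC/6: at [0, 17, 27, 48, 63, 83, 110, 125, 132, 147] ⇒ [6, 23, 33, 54, 69, 89, 116, 131, 138] (position 153 is a terminus of the linear molecule — no cut)
  ZebX AAGG/1: at [6, 34, 40, 44, 92, 98, 106, 116] ⇒ [7, 35, 41, 45, 93, 99, 107, 117]

All cut coordinates (distinct, sorted): [6, 7, 23, 33, 35, 41, 45, 54, 69, 89, 93, 99, 107, 116, 117, 131, 138]

Fragment lengths:
  [0,6): 6 bp
  [6,7): 1 bp
  [7,23): 16 bp
  [23,33): 10 bp
  [33,35): 2 bp
  [35,41): 6 bp
  [41,45): 4 bp
  [45,54): 9 bp
  [54,69): 15 bp
  [69,89): 20 bp
  [89,93): 4 bp
  [93,99): 6 bp
  [99,107): 8 bp
  [107,116): 9 bp
  [116,117): 1 bp
  [117,131): 14 bp
  [131,138): 7 bp
  [138,153): 15 bp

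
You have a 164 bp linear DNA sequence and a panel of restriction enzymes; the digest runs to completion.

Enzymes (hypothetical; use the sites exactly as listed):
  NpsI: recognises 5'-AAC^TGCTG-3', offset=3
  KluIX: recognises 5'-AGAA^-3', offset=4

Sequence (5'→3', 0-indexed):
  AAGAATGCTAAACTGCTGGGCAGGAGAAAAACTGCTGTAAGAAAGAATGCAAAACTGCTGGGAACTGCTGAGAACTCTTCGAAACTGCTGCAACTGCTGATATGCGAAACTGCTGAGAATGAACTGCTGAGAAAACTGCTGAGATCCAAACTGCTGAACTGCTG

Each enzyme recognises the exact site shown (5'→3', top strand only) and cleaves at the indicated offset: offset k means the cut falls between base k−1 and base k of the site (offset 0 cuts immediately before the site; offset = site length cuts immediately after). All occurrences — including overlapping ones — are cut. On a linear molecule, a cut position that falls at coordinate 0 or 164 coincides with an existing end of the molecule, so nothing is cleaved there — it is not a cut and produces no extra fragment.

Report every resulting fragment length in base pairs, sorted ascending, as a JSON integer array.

[3,4,4,5,5,5,8,8,8,9,9,9,9,10,11,11,15,15,16]

Scan for sites:
  NpsI AACTGCTG/3: at [10, 29, 52, 62, 82, 91, 107, 121, 133, 148, 156] ⇒ [13, 32, 55, 65, 85, 94, 110, 124, 136, 151, 159]
  KluIX AGAA/4: at [1, 24, 39, 43, 70, 115, 129] ⇒ [5, 28, 43, 47, 74, 119, 133]

All cut coordinates (distinct, sorted): [5, 13, 28, 32, 43, 47, 55, 65, 74, 85, 94, 110, 119, 124, 133, 136, 151, 159]

Fragments:
  [0,5): 5 bp
  [5,13): 8 bp
  [13,28): 15 bp
  [28,32): 4 bp
  [32,43): 11 bp
  [43,47): 4 bp
  [47,55): 8 bp
  [55,65): 10 bp
  [65,74): 9 bp
  [74,85): 11 bp
  [85,94): 9 bp
  [94,110): 16 bp
  [110,119): 9 bp
  [119,124): 5 bp
  [124,133): 9 bp
  [133,136): 3 bp
  [136,151): 15 bp
  [151,159): 8 bp
  [159,164): 5 bp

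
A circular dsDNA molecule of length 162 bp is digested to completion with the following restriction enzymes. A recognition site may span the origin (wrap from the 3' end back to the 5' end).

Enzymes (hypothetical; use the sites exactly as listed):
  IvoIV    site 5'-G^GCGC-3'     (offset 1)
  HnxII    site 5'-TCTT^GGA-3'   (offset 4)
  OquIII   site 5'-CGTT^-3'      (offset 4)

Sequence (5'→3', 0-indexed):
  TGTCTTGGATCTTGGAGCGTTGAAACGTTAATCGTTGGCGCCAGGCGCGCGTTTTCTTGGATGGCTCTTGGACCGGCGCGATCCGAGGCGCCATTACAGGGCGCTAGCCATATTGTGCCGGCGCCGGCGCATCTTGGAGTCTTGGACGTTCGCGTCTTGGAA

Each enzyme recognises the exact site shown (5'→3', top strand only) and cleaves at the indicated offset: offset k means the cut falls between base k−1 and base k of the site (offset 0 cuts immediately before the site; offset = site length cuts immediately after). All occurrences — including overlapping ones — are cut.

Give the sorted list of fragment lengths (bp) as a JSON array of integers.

[1,5,6,6,7,7,7,7,8,8,8,8,9,9,10,11,12,13,20]

Per-enzyme occurrences:
  IvoIV (GGCGC, off=1): starts [36, 43, 74, 86, 99, 119, 125] → cuts [37, 44, 75, 87, 100, 120, 126]
  HnxII (TCTTGGA, off=4): starts [2, 9, 54, 65, 131, 139, 154] → cuts [6, 13, 58, 69, 135, 143, 158]
  OquIII (CGTT, off=4): starts [17, 25, 32, 49, 146] → cuts [21, 29, 36, 53, 150]

Pooled cuts: [6, 13, 21, 29, 36, 37, 44, 53, 58, 69, 75, 87, 100, 120, 126, 135, 143, 150, 158]

Fragments:
  6→13: 7 bp
  13→21: 8 bp
  21→29: 8 bp
  29→36: 7 bp
  36→37: 1 bp
  37→44: 7 bp
  44→53: 9 bp
  53→58: 5 bp
  58→69: 11 bp
  69→75: 6 bp
  75→87: 12 bp
  87→100: 13 bp
  100→120: 20 bp
  120→126: 6 bp
  126→135: 9 bp
  135→143: 8 bp
  143→150: 7 bp
  150→158: 8 bp
  158→6 (wrap): 162-158+6 = 10 bp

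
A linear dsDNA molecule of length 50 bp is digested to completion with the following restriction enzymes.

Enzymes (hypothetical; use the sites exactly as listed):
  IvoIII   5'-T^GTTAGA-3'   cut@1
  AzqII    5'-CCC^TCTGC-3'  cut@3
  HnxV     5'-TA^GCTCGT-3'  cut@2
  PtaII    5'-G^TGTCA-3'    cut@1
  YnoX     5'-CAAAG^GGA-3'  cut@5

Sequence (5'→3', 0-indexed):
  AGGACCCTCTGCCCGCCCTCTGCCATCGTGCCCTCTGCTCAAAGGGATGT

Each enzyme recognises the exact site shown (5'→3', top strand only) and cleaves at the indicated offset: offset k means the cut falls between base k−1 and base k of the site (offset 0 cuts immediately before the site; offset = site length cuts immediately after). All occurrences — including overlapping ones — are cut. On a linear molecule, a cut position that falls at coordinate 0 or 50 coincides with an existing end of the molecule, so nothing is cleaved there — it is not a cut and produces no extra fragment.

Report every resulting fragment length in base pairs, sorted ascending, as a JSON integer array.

Per-enzyme occurrences:
  IvoIII (TGTTAGA, off=1): no sites
  AzqII CCCTCTGC/3: at [4, 15, 30] ⇒ [7, 18, 33]
  HnxV (TAGCTCGT, off=2): no sites
  PtaII (GTGTCA, off=1): no sites
  YnoX CAAAGGGA/5: at [39] ⇒ [44]

Pooled cuts: [7, 18, 33, 44]

Fragments:
  [0,7): 7 bp
  [7,18): 11 bp
  [18,33): 15 bp
  [33,44): 11 bp
  [44,50): 6 bp

[6,7,11,11,15]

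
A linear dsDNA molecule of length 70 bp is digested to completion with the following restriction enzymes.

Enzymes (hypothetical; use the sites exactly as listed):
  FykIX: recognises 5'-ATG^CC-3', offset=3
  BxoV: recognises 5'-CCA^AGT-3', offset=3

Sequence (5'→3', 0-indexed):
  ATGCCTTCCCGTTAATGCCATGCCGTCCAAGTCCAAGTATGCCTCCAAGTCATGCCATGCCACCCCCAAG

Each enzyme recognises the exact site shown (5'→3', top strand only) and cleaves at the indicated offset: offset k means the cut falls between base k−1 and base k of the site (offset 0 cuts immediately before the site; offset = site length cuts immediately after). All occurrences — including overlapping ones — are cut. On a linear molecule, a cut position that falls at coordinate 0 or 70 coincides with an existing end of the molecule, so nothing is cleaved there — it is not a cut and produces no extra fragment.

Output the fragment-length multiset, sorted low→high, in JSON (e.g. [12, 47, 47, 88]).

Scan for sites:
  FykIX ATGCC/3: at [0, 14, 19, 38, 51, 56] ⇒ [3, 17, 22, 41, 54, 59]
  BxoV CCAAGT/3: at [26, 32, 44] ⇒ [29, 35, 47]

All cut coordinates (distinct, sorted): [3, 17, 22, 29, 35, 41, 47, 54, 59]

Fragment lengths:
  [0,3): 3 bp
  [3,17): 14 bp
  [17,22): 5 bp
  [22,29): 7 bp
  [29,35): 6 bp
  [35,41): 6 bp
  [41,47): 6 bp
  [47,54): 7 bp
  [54,59): 5 bp
  [59,70): 11 bp

[3,5,5,6,6,6,7,7,11,14]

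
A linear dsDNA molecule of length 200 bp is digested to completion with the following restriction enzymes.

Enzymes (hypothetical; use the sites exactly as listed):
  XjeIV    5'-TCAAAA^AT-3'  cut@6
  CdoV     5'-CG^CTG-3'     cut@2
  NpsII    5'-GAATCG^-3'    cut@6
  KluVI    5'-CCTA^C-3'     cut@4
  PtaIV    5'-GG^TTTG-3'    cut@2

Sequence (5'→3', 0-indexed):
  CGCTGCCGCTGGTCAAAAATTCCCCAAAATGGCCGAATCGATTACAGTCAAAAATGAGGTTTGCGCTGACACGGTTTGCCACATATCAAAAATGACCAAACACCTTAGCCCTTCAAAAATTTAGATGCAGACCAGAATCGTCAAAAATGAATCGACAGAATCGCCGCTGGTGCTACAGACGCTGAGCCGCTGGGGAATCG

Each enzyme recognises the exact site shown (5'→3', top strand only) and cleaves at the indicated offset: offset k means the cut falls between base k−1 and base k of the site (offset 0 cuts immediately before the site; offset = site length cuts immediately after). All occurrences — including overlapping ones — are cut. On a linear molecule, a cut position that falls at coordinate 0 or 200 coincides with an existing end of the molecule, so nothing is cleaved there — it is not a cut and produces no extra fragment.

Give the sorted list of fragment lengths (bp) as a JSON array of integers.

Scan for sites:
  XjeIV (TCAAAAAT, off=6): starts [12, 47, 85, 112, 140] → cuts [18, 53, 91, 118, 146]
  CdoV (CGCTG, off=2): starts [0, 6, 63, 164, 179, 187] → cuts [2, 8, 65, 166, 181, 189]
  NpsII (GAATCG, off=6): starts [34, 134, 148, 157, 194] → cuts [40, 140, 154, 163] (position 200 is a terminus of the linear molecule — no cut)
  KluVI (CCTAC, off=4): no sites
  PtaIV (GGTTTG, off=2): starts [57, 72] → cuts [59, 74]

Pooled cuts: [2, 8, 18, 40, 53, 59, 65, 74, 91, 118, 140, 146, 154, 163, 166, 181, 189]

Fragments:
  [0,2): 2 bp
  [2,8): 6 bp
  [8,18): 10 bp
  [18,40): 22 bp
  [40,53): 13 bp
  [53,59): 6 bp
  [59,65): 6 bp
  [65,74): 9 bp
  [74,91): 17 bp
  [91,118): 27 bp
  [118,140): 22 bp
  [140,146): 6 bp
  [146,154): 8 bp
  [154,163): 9 bp
  [163,166): 3 bp
  [166,181): 15 bp
  [181,189): 8 bp
  [189,200): 11 bp

[2,3,6,6,6,6,8,8,9,9,10,11,13,15,17,22,22,27]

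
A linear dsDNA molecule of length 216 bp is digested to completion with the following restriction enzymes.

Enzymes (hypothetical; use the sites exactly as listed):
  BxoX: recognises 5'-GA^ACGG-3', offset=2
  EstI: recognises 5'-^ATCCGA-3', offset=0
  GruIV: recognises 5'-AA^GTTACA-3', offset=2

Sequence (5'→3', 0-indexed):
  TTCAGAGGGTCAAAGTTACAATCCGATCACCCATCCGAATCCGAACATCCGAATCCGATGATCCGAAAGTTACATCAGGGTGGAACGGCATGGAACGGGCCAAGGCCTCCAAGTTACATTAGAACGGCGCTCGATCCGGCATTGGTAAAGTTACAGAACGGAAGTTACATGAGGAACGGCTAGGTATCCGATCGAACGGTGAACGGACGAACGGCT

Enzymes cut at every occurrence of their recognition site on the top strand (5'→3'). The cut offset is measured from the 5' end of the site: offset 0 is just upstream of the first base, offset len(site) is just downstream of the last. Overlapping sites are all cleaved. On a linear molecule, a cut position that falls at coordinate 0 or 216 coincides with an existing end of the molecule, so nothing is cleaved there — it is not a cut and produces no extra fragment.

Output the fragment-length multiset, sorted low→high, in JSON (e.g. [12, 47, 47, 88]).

[6,6,6,6,6,7,8,8,8,8,8,10,10,10,11,12,12,14,16,18,26]

Scan for sites:
  BxoX GAACGG/2: at [82, 92, 121, 155, 173, 193, 200, 208] ⇒ [84, 94, 123, 157, 175, 195, 202, 210]
  EstI ATCCGA/0: at [20, 32, 38, 46, 52, 60, 185] ⇒ [20, 32, 38, 46, 52, 60, 185]
  GruIV AAGTTACA/2: at [12, 66, 110, 147, 161] ⇒ [14, 68, 112, 149, 163]

All cut coordinates (distinct, sorted): [14, 20, 32, 38, 46, 52, 60, 68, 84, 94, 112, 123, 149, 157, 163, 175, 185, 195, 202, 210]

Fragment lengths:
  [0,14): 14 bp
  [14,20): 6 bp
  [20,32): 12 bp
  [32,38): 6 bp
  [38,46): 8 bp
  [46,52): 6 bp
  [52,60): 8 bp
  [60,68): 8 bp
  [68,84): 16 bp
  [84,94): 10 bp
  [94,112): 18 bp
  [112,123): 11 bp
  [123,149): 26 bp
  [149,157): 8 bp
  [157,163): 6 bp
  [163,175): 12 bp
  [175,185): 10 bp
  [185,195): 10 bp
  [195,202): 7 bp
  [202,210): 8 bp
  [210,216): 6 bp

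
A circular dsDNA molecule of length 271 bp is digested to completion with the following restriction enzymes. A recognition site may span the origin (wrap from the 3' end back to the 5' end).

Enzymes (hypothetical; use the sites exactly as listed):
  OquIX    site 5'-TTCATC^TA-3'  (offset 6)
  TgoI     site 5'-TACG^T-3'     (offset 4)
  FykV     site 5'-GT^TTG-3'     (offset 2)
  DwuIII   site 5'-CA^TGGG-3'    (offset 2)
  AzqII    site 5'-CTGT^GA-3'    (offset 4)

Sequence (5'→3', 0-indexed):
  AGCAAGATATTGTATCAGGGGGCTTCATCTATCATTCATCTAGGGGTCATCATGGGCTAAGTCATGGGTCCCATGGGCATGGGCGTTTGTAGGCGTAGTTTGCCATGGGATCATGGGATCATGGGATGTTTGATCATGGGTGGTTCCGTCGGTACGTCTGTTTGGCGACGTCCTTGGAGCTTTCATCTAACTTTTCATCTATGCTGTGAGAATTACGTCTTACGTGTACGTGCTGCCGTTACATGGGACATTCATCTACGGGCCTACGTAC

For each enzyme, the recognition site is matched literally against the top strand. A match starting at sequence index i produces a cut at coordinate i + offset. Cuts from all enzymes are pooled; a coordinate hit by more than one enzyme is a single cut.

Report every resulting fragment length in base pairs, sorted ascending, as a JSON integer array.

Scan for sites:
  OquIX (TTCATCTA, off=6): starts [23, 34, 181, 193, 250] → cuts [29, 40, 187, 199, 256]
  TgoI (TACGT, off=4): starts [152, 213, 220, 226, 264] → cuts [156, 217, 224, 230, 268]
  FykV (GTTTG, off=2): starts [84, 97, 127, 159] → cuts [86, 99, 129, 161]
  DwuIII (CATGGG, off=2): starts [50, 62, 71, 77, 103, 111, 119, 134, 241] → cuts [52, 64, 73, 79, 105, 113, 121, 136, 243]
  AzqII (CTGTGA, off=4): starts [203] → cuts [207]

All cut coordinates (distinct, sorted): [29, 40, 52, 64, 73, 79, 86, 99, 105, 113, 121, 129, 136, 156, 161, 187, 199, 207, 217, 224, 230, 243, 256, 268]

Fragment lengths:
  29→40: 11 bp
  40→52: 12 bp
  52→64: 12 bp
  64→73: 9 bp
  73→79: 6 bp
  79→86: 7 bp
  86→99: 13 bp
  99→105: 6 bp
  105→113: 8 bp
  113→121: 8 bp
  121→129: 8 bp
  129→136: 7 bp
  136→156: 20 bp
  156→161: 5 bp
  161→187: 26 bp
  187→199: 12 bp
  199→207: 8 bp
  207→217: 10 bp
  217→224: 7 bp
  224→230: 6 bp
  230→243: 13 bp
  243→256: 13 bp
  256→268: 12 bp
  268→29 (wrap): 271-268+29 = 32 bp

[5,6,6,6,7,7,7,8,8,8,8,9,10,11,12,12,12,12,13,13,13,20,26,32]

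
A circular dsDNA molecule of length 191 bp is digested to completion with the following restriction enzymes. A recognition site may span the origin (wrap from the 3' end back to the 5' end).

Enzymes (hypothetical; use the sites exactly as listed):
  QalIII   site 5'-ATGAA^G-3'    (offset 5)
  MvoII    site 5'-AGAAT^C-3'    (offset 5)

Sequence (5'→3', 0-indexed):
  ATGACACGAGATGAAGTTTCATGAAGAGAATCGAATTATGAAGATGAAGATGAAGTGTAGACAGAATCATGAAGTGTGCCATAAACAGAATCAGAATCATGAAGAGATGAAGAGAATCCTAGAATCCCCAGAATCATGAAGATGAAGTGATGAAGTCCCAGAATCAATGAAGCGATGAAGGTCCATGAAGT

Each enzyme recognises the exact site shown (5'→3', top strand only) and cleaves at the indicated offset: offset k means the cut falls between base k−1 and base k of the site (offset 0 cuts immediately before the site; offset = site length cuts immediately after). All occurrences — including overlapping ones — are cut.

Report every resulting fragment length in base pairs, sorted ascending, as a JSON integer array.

[6,6,6,6,6,6,6,6,6,7,8,8,8,8,9,10,10,10,11,13,17,18]

Scan for sites:
  QalIII (ATGAAG, off=5): starts [10, 20, 37, 43, 49, 68, 98, 106, 135, 141, 149, 166, 174, 184] → cuts [15, 25, 42, 48, 54, 73, 103, 111, 140, 146, 154, 171, 179, 189]
  MvoII (AGAATC, off=5): starts [26, 62, 86, 92, 112, 120, 129, 159] → cuts [31, 67, 91, 97, 117, 125, 134, 164]

All cut coordinates (distinct, sorted): [15, 25, 31, 42, 48, 54, 67, 73, 91, 97, 103, 111, 117, 125, 134, 140, 146, 154, 164, 171, 179, 189]

Fragments:
  15→25: 10 bp
  25→31: 6 bp
  31→42: 11 bp
  42→48: 6 bp
  48→54: 6 bp
  54→67: 13 bp
  67→73: 6 bp
  73→91: 18 bp
  91→97: 6 bp
  97→103: 6 bp
  103→111: 8 bp
  111→117: 6 bp
  117→125: 8 bp
  125→134: 9 bp
  134→140: 6 bp
  140→146: 6 bp
  146→154: 8 bp
  154→164: 10 bp
  164→171: 7 bp
  171→179: 8 bp
  179→189: 10 bp
  189→15 (wrap): 191-189+15 = 17 bp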